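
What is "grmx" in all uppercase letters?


Input string: 'grmx'
Operation: convert each letter to uppercase
Mapping: 'g'->'G', 'r'->'R', 'm'->'M', 'x'->'X'
Result: GRMX


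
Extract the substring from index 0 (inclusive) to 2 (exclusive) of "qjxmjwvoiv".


Input string: 'qjxmjwvoiv'
Operation: slice [0:2]
Extract characters: s[0]='q', s[1]='j'
Result: qj


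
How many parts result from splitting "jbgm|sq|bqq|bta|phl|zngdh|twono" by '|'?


Input string: 'jbgm|sq|bqq|bta|phl|zngdh|twono'
Delimiter: '|'
Split result: 'jbgm', 'sq', 'bqq', 'bta', 'phl', 'zngdh', 'twono'
Number of parts: 7


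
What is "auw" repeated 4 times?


Input string: 'auw'
Operation: repeat 4 times
Concatenation: 'auw' + 'auw' + 'auw' + 'auw'
Result: auwauwauwauw


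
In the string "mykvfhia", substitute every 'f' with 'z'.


Input string: 'mykvfhia'
Operation: replace 'f' with 'z'
Positions of 'f': 4
After replacement: mykvzhia


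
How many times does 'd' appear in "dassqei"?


Input string: 'dassqei'
Target character: 'd'
Scan each position: s[0]='d'
Matches found at indices: 0
Total: 1


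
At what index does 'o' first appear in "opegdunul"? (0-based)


Input string: 'opegdunul'
Target: 'o'
Scanning left to right: s[0]='o'
First match at index: 0


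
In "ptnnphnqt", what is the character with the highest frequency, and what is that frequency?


Input: 'ptnnphnqt'
Operation: tally each character
Counts: 'h':1, 'n':3, 'p':2, 'q':1, 't':2
Maximum: 'n' appears 3 times


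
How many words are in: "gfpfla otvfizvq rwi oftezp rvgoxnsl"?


Input string: 'gfpfla otvfizvq rwi oftezp rvgoxnsl'
Operation: split by spaces
Words found: 'gfpfla', 'otvfizvq', 'rwi', 'oftezp', 'rvgoxnsl'
Word count: 5


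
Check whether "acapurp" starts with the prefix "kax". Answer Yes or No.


Input string: 'acapurp'
Prefix to check: 'kax'
First 3 characters of input: 'aca'
Match: False
Result: No


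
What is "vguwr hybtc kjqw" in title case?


Input string: 'vguwr hybtc kjqw'
Operation: capitalize first letter of each word
Word transformations: 'vguwr'->'Vguwr', 'hybtc'->'Hybtc', 'kjqw'->'Kjqw'
Result: Vguwr Hybtc Kjqw


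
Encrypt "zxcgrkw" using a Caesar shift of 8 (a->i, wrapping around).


Input: 'zxcgrkw', shift = 8
Operation: for each letter, (position + 8) mod 26
Mapping: 'z'(25+8=33, 33 mod 26=7)->'h', 'x'(23+8=31, 31 mod 26=5)->'f', 'c'(2+8=10)->'k', 'g'(6+8=14)->'o', 'r'(17+8=25)->'z', 'k'(10+8=18)->'s', 'w'(22+8=30, 30 mod 26=4)->'e'
Result: hfkozse


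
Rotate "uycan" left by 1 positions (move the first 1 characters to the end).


Input: 'uycan', shift = 1
Operation: split at index 1 and swap parts
Front part s[0:1] = 'u'
Back part s[1:] = 'ycan'
Rotated = back + front = 'ycan' + 'u'
Result: ycanu


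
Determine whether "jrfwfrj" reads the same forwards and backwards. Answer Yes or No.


Input string: 'jrfwfrj'
Reversed: 'jrfwfrj'
Compare pairs: s[0]='j' vs s[6]='j' (match), s[1]='r' vs s[5]='r' (match), s[2]='f' vs s[4]='f' (match)
Palindrome: Yes


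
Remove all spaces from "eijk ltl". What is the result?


Input string: 'eijk ltl'
Operation: remove all spaces
Words: 'eijk', 'ltl'
Join without spaces: eijkltl


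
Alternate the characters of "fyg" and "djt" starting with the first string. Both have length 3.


String 1: 'fyg'
String 2: 'djt'
Operation: alternate characters
Pairs: 'f'+'d', 'y'+'j', 'g'+'t'
Result: fdyjgt


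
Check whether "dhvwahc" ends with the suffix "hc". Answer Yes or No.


Input string: 'dhvwahc'
Suffix to check: 'hc'
Last 2 characters of input: 'hc'
Match: True
Result: Yes


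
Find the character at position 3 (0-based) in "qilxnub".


Input string: 'qilxnub'
Operation: get character at index 3
Index mapping: s[0]='q', s[1]='i', s[2]='l', s[3]='x'
Result: 'x'


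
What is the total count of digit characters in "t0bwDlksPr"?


Input string: 't0bwDlksPr'
Operation: count digit characters (0-9)
Scan: 't', '0'(digit), 'b', 'w', 'D', 'l', 'k', 's', 'P', 'r'
Digits found: 1
Result: 1


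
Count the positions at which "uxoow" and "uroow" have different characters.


String 1: 'uxoow'
String 2: 'uroow'
Compare each position: pos 0: 'u'=='u', pos 1: 'x'!='r', pos 2: 'o'=='o', pos 3: 'o'=='o', pos 4: 'w'=='w'
Differing positions: 1
Hamming distance: 1


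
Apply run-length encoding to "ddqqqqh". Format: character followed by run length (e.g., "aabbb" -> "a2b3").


Input: 'ddqqqqh'
Operation: identify consecutive runs
Runs: 'dd' -> d2, 'qqqq' -> q4, 'h' -> h1
Encoded: d2q4h1


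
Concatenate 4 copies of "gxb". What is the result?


Input string: 'gxb'
Operation: repeat 4 times
Concatenation: 'gxb' + 'gxb' + 'gxb' + 'gxb'
Result: gxbgxbgxbgxb


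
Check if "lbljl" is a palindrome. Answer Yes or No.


Input string: 'lbljl'
Reversed: 'ljlbl'
Compare pairs: s[0]='l' vs s[4]='l' (match), s[1]='b' vs s[3]='j' (mismatch)
Palindrome: No


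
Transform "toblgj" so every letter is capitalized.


Input string: 'toblgj'
Operation: convert each letter to uppercase
Mapping: 't'->'T', 'o'->'O', 'b'->'B', 'l'->'L', 'g'->'G', 'j'->'J'
Result: TOBLGJ


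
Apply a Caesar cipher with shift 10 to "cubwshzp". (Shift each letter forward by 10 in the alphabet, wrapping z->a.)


Input: 'cubwshzp', shift = 10
Operation: for each letter, (position + 10) mod 26
Mapping: 'c'(2+10=12)->'m', 'u'(20+10=30, 30 mod 26=4)->'e', 'b'(1+10=11)->'l', 'w'(22+10=32, 32 mod 26=6)->'g', 's'(18+10=28, 28 mod 26=2)->'c', 'h'(7+10=17)->'r', 'z'(25+10=35, 35 mod 26=9)->'j', 'p'(15+10=25)->'z'
Result: melgcrjz


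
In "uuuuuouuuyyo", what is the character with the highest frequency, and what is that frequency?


Input: 'uuuuuouuuyyo'
Operation: tally each character
Counts: 'o':2, 'u':8, 'y':2
Maximum: 'u' appears 8 times


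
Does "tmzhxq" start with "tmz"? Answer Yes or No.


Input string: 'tmzhxq'
Prefix to check: 'tmz'
First 3 characters of input: 'tmz'
Match: True
Result: Yes


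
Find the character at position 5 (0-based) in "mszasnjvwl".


Input string: 'mszasnjvwl'
Operation: get character at index 5
Index mapping: s[0]='m', s[1]='s', s[2]='z', s[3]='a', s[4]='s', s[5]='n'
Result: 'n'


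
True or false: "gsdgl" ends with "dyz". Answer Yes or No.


Input string: 'gsdgl'
Suffix to check: 'dyz'
Last 3 characters of input: 'dgl'
Match: False
Result: No


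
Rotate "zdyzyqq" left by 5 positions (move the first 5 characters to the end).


Input: 'zdyzyqq', shift = 5
Operation: split at index 5 and swap parts
Front part s[0:5] = 'zdyzy'
Back part s[5:] = 'qq'
Rotated = back + front = 'qq' + 'zdyzy'
Result: qqzdyzy


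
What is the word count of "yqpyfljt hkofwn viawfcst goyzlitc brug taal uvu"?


Input string: 'yqpyfljt hkofwn viawfcst goyzlitc brug taal uvu'
Operation: split by spaces
Words found: 'yqpyfljt', 'hkofwn', 'viawfcst', 'goyzlitc', 'brug', 'taal', 'uvu'
Word count: 7


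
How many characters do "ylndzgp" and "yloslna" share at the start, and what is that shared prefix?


String 1: 'ylndzgp'
String 2: 'yloslna'
Compare position by position:
pos 0: 'y' vs 'y' match
pos 1: 'l' vs 'l' match
pos 2: 'n' vs 'o' differ -> stop
Longest common prefix: "yl" (length 2)


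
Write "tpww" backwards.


Input string: 'tpww'
Operation: reverse character order
Original order: 't' -> 'p' -> 'w' -> 'w'
Reversed order: 'w' -> 'w' -> 'p' -> 't'
Result: wwpt


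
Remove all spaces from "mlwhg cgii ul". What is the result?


Input string: 'mlwhg cgii ul'
Operation: remove all spaces
Words: 'mlwhg', 'cgii', 'ul'
Join without spaces: mlwhgcgiiul


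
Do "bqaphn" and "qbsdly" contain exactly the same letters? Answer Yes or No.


String 1: 'bqaphn' -> sorted: 'abhnpq'
String 2: 'qbsdly' -> sorted: 'bdlqsy'
Compare sorted forms: 'abhnpq' != 'bdlqsy'
Anagram: No


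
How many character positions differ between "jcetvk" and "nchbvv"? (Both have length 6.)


String 1: 'jcetvk'
String 2: 'nchbvv'
Compare each position: pos 0: 'j'!='n', pos 1: 'c'=='c', pos 2: 'e'!='h', pos 3: 't'!='b', pos 4: 'v'=='v', pos 5: 'k'!='v'
Differing positions: 4
Hamming distance: 4


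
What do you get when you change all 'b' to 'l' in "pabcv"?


Input string: 'pabcv'
Operation: replace 'b' with 'l'
Positions of 'b': 2
After replacement: palcv


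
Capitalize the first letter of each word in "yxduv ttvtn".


Input string: 'yxduv ttvtn'
Operation: capitalize first letter of each word
Word transformations: 'yxduv'->'Yxduv', 'ttvtn'->'Ttvtn'
Result: Yxduv Ttvtn


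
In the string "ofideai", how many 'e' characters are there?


Input string: 'ofideai'
Target character: 'e'
Scan each position: s[4]='e'
Matches found at indices: 4
Total: 1


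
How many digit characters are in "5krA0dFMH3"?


Input string: '5krA0dFMH3'
Operation: count digit characters (0-9)
Scan: '5'(digit), 'k', 'r', 'A', '0'(digit), 'd', 'F', 'M', 'H', '3'(digit)
Digits found: 3
Result: 3


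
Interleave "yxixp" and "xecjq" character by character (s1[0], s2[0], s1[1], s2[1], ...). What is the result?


String 1: 'yxixp'
String 2: 'xecjq'
Operation: alternate characters
Pairs: 'y'+'x', 'x'+'e', 'i'+'c', 'x'+'j', 'p'+'q'
Result: yxxeicxjpq


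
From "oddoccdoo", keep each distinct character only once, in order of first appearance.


Input: 'oddoccdoo'
Operation: keep first occurrence of each character
Scan: s[0]='o' new -> keep; s[1]='d' new -> keep; s[2]='d' seen -> skip; s[3]='o' seen -> skip; s[4]='c' new -> keep; s[5]='c' seen -> skip; s[6]='d' seen -> skip; s[7]='o' seen -> skip; s[8]='o' seen -> skip
Result: odc


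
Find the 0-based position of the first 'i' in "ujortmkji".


Input string: 'ujortmkji'
Target: 'i'
Scanning left to right: s[0]='u', s[1]='j', s[2]='o', s[3]='r', s[4]='t', s[5]='m', s[6]='k', s[7]='j', s[8]='i'
First match at index: 8


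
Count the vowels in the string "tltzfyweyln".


Input string: 'tltzfyweyln'
Operation: count vowels (a, e, i, o, u)
Scan: s[0]='t', s[1]='l', s[2]='t', s[3]='z', s[4]='f', s[5]='y', s[6]='w', s[7]='e' (vowel), s[8]='y', s[9]='l', s[10]='n'
Vowels found: 1
Result: 1


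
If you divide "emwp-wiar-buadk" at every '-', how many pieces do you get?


Input string: 'emwp-wiar-buadk'
Delimiter: '-'
Split result: 'emwp', 'wiar', 'buadk'
Number of parts: 3


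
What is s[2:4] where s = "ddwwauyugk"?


Input string: 'ddwwauyugk'
Operation: slice [2:4]
Extract characters: s[2]='w', s[3]='w'
Result: ww


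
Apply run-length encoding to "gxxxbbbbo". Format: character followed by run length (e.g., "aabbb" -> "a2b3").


Input: 'gxxxbbbbo'
Operation: identify consecutive runs
Runs: 'g' -> g1, 'xxx' -> x3, 'bbbb' -> b4, 'o' -> o1
Encoded: g1x3b4o1


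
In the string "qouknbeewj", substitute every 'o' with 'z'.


Input string: 'qouknbeewj'
Operation: replace 'o' with 'z'
Positions of 'o': 1
After replacement: qzuknbeewj


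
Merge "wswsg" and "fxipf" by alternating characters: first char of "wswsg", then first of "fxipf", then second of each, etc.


String 1: 'wswsg'
String 2: 'fxipf'
Operation: alternate characters
Pairs: 'w'+'f', 's'+'x', 'w'+'i', 's'+'p', 'g'+'f'
Result: wfsxwispgf


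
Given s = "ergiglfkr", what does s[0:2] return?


Input string: 'ergiglfkr'
Operation: slice [0:2]
Extract characters: s[0]='e', s[1]='r'
Result: er


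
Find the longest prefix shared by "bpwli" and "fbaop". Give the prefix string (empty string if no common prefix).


String 1: 'bpwli'
String 2: 'fbaop'
Compare position by position:
pos 0: 'b' vs 'f' differ -> stop
Longest common prefix: "" (length 0)


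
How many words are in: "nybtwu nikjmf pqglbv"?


Input string: 'nybtwu nikjmf pqglbv'
Operation: split by spaces
Words found: 'nybtwu', 'nikjmf', 'pqglbv'
Word count: 3


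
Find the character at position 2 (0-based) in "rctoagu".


Input string: 'rctoagu'
Operation: get character at index 2
Index mapping: s[0]='r', s[1]='c', s[2]='t'
Result: 't'


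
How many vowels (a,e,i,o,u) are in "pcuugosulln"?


Input string: 'pcuugosulln'
Operation: count vowels (a, e, i, o, u)
Scan: s[0]='p', s[1]='c', s[2]='u' (vowel), s[3]='u' (vowel), s[4]='g', s[5]='o' (vowel), s[6]='s', s[7]='u' (vowel), s[8]='l', s[9]='l', s[10]='n'
Vowels found: 4
Result: 4


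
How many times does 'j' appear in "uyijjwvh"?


Input string: 'uyijjwvh'
Target character: 'j'
Scan each position: s[3]='j', s[4]='j'
Matches found at indices: 3, 4
Total: 2


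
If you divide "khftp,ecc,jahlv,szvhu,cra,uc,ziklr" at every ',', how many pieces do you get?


Input string: 'khftp,ecc,jahlv,szvhu,cra,uc,ziklr'
Delimiter: ','
Split result: 'khftp', 'ecc', 'jahlv', 'szvhu', 'cra', 'uc', 'ziklr'
Number of parts: 7


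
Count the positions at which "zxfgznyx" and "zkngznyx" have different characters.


String 1: 'zxfgznyx'
String 2: 'zkngznyx'
Compare each position: pos 0: 'z'=='z', pos 1: 'x'!='k', pos 2: 'f'!='n', pos 3: 'g'=='g', pos 4: 'z'=='z', pos 5: 'n'=='n', pos 6: 'y'=='y', pos 7: 'x'=='x'
Differing positions: 2
Hamming distance: 2


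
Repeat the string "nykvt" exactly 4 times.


Input string: 'nykvt'
Operation: repeat 4 times
Concatenation: 'nykvt' + 'nykvt' + 'nykvt' + 'nykvt'
Result: nykvtnykvtnykvtnykvt


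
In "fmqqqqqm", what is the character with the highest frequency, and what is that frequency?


Input: 'fmqqqqqm'
Operation: tally each character
Counts: 'f':1, 'm':2, 'q':5
Maximum: 'q' appears 5 times


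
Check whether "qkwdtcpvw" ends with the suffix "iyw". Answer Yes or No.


Input string: 'qkwdtcpvw'
Suffix to check: 'iyw'
Last 3 characters of input: 'pvw'
Match: False
Result: No


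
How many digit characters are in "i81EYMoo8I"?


Input string: 'i81EYMoo8I'
Operation: count digit characters (0-9)
Scan: 'i', '8'(digit), '1'(digit), 'E', 'Y', 'M', 'o', 'o', '8'(digit), 'I'
Digits found: 3
Result: 3


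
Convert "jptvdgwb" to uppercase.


Input string: 'jptvdgwb'
Operation: convert each letter to uppercase
Mapping: 'j'->'J', 'p'->'P', 't'->'T', 'v'->'V', 'd'->'D', 'g'->'G', 'w'->'W', 'b'->'B'
Result: JPTVDGWB


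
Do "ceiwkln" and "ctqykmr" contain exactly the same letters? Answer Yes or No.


String 1: 'ceiwkln' -> sorted: 'ceiklnw'
String 2: 'ctqykmr' -> sorted: 'ckmqrty'
Compare sorted forms: 'ceiklnw' != 'ckmqrty'
Anagram: No


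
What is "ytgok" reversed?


Input string: 'ytgok'
Operation: reverse character order
Original order: 'y' -> 't' -> 'g' -> 'o' -> 'k'
Reversed order: 'k' -> 'o' -> 'g' -> 't' -> 'y'
Result: kogty


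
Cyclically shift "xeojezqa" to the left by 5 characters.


Input: 'xeojezqa', shift = 5
Operation: split at index 5 and swap parts
Front part s[0:5] = 'xeoje'
Back part s[5:] = 'zqa'
Rotated = back + front = 'zqa' + 'xeoje'
Result: zqaxeoje


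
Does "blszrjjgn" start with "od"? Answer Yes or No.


Input string: 'blszrjjgn'
Prefix to check: 'od'
First 2 characters of input: 'bl'
Match: False
Result: No


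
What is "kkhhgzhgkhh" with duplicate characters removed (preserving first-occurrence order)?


Input: 'kkhhgzhgkhh'
Operation: keep first occurrence of each character
Scan: s[0]='k' new -> keep; s[1]='k' seen -> skip; s[2]='h' new -> keep; s[3]='h' seen -> skip; s[4]='g' new -> keep; s[5]='z' new -> keep; s[6]='h' seen -> skip; s[7]='g' seen -> skip; s[8]='k' seen -> skip; s[9]='h' seen -> skip; s[10]='h' seen -> skip
Result: khgz


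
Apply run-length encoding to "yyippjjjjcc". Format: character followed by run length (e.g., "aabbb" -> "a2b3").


Input: 'yyippjjjjcc'
Operation: identify consecutive runs
Runs: 'yy' -> y2, 'i' -> i1, 'pp' -> p2, 'jjjj' -> j4, 'cc' -> c2
Encoded: y2i1p2j4c2


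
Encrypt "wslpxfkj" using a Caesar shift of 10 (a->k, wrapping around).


Input: 'wslpxfkj', shift = 10
Operation: for each letter, (position + 10) mod 26
Mapping: 'w'(22+10=32, 32 mod 26=6)->'g', 's'(18+10=28, 28 mod 26=2)->'c', 'l'(11+10=21)->'v', 'p'(15+10=25)->'z', 'x'(23+10=33, 33 mod 26=7)->'h', 'f'(5+10=15)->'p', 'k'(10+10=20)->'u', 'j'(9+10=19)->'t'
Result: gcvzhput


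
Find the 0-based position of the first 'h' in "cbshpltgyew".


Input string: 'cbshpltgyew'
Target: 'h'
Scanning left to right: s[0]='c', s[1]='b', s[2]='s', s[3]='h'
First match at index: 3


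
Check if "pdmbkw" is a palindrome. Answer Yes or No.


Input string: 'pdmbkw'
Reversed: 'wkbmdp'
Compare pairs: s[0]='p' vs s[5]='w' (mismatch), s[1]='d' vs s[4]='k' (mismatch), s[2]='m' vs s[3]='b' (mismatch)
Palindrome: No


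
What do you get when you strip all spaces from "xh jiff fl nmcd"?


Input string: 'xh jiff fl nmcd'
Operation: remove all spaces
Words: 'xh', 'jiff', 'fl', 'nmcd'
Join without spaces: xhjiffflnmcd


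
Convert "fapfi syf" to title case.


Input string: 'fapfi syf'
Operation: capitalize first letter of each word
Word transformations: 'fapfi'->'Fapfi', 'syf'->'Syf'
Result: Fapfi Syf


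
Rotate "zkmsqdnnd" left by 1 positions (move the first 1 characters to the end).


Input: 'zkmsqdnnd', shift = 1
Operation: split at index 1 and swap parts
Front part s[0:1] = 'z'
Back part s[1:] = 'kmsqdnnd'
Rotated = back + front = 'kmsqdnnd' + 'z'
Result: kmsqdnndz


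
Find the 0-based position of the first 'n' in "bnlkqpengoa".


Input string: 'bnlkqpengoa'
Target: 'n'
Scanning left to right: s[0]='b', s[1]='n'
First match at index: 1


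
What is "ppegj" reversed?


Input string: 'ppegj'
Operation: reverse character order
Original order: 'p' -> 'p' -> 'e' -> 'g' -> 'j'
Reversed order: 'j' -> 'g' -> 'e' -> 'p' -> 'p'
Result: jgepp


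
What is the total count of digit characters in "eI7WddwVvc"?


Input string: 'eI7WddwVvc'
Operation: count digit characters (0-9)
Scan: 'e', 'I', '7'(digit), 'W', 'd', 'd', 'w', 'V', 'v', 'c'
Digits found: 1
Result: 1


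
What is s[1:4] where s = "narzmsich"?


Input string: 'narzmsich'
Operation: slice [1:4]
Extract characters: s[1]='a', s[2]='r', s[3]='z'
Result: arz


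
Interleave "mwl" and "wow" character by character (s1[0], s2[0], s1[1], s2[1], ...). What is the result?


String 1: 'mwl'
String 2: 'wow'
Operation: alternate characters
Pairs: 'm'+'w', 'w'+'o', 'l'+'w'
Result: mwwolw


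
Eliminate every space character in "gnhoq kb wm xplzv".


Input string: 'gnhoq kb wm xplzv'
Operation: remove all spaces
Words: 'gnhoq', 'kb', 'wm', 'xplzv'
Join without spaces: gnhoqkbwmxplzv


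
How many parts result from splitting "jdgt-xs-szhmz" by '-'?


Input string: 'jdgt-xs-szhmz'
Delimiter: '-'
Split result: 'jdgt', 'xs', 'szhmz'
Number of parts: 3


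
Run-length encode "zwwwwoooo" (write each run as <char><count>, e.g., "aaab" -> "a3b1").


Input: 'zwwwwoooo'
Operation: identify consecutive runs
Runs: 'z' -> z1, 'wwww' -> w4, 'oooo' -> o4
Encoded: z1w4o4


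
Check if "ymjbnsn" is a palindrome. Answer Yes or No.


Input string: 'ymjbnsn'
Reversed: 'nsnbjmy'
Compare pairs: s[0]='y' vs s[6]='n' (mismatch), s[1]='m' vs s[5]='s' (mismatch), s[2]='j' vs s[4]='n' (mismatch)
Palindrome: No


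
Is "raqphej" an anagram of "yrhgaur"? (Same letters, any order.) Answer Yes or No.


String 1: 'yrhgaur' -> sorted: 'aghrruy'
String 2: 'raqphej' -> sorted: 'aehjpqr'
Compare sorted forms: 'aghrruy' != 'aehjpqr'
Anagram: No


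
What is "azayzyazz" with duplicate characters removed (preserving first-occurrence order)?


Input: 'azayzyazz'
Operation: keep first occurrence of each character
Scan: s[0]='a' new -> keep; s[1]='z' new -> keep; s[2]='a' seen -> skip; s[3]='y' new -> keep; s[4]='z' seen -> skip; s[5]='y' seen -> skip; s[6]='a' seen -> skip; s[7]='z' seen -> skip; s[8]='z' seen -> skip
Result: azy


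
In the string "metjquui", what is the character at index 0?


Input string: 'metjquui'
Operation: get character at index 0
Index mapping: s[0]='m'
Result: 'm'


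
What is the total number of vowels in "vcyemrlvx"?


Input string: 'vcyemrlvx'
Operation: count vowels (a, e, i, o, u)
Scan: s[0]='v', s[1]='c', s[2]='y', s[3]='e' (vowel), s[4]='m', s[5]='r', s[6]='l', s[7]='v', s[8]='x'
Vowels found: 1
Result: 1


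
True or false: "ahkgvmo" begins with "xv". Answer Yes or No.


Input string: 'ahkgvmo'
Prefix to check: 'xv'
First 2 characters of input: 'ah'
Match: False
Result: No


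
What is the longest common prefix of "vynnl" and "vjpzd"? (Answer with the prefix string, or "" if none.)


String 1: 'vynnl'
String 2: 'vjpzd'
Compare position by position:
pos 0: 'v' vs 'v' match
pos 1: 'y' vs 'j' differ -> stop
Longest common prefix: "v" (length 1)


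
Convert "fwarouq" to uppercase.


Input string: 'fwarouq'
Operation: convert each letter to uppercase
Mapping: 'f'->'F', 'w'->'W', 'a'->'A', 'r'->'R', 'o'->'O', 'u'->'U', 'q'->'Q'
Result: FWAROUQ


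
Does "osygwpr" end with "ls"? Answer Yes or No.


Input string: 'osygwpr'
Suffix to check: 'ls'
Last 2 characters of input: 'pr'
Match: False
Result: No


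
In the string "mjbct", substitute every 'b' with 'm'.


Input string: 'mjbct'
Operation: replace 'b' with 'm'
Positions of 'b': 2
After replacement: mjmct


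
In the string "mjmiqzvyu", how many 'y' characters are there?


Input string: 'mjmiqzvyu'
Target character: 'y'
Scan each position: s[7]='y'
Matches found at indices: 7
Total: 1


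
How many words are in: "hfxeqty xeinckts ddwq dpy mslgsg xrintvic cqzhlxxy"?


Input string: 'hfxeqty xeinckts ddwq dpy mslgsg xrintvic cqzhlxxy'
Operation: split by spaces
Words found: 'hfxeqty', 'xeinckts', 'ddwq', 'dpy', 'mslgsg', 'xrintvic', 'cqzhlxxy'
Word count: 7


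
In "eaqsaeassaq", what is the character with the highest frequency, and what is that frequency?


Input: 'eaqsaeassaq'
Operation: tally each character
Counts: 'a':4, 'e':2, 'q':2, 's':3
Maximum: 'a' appears 4 times


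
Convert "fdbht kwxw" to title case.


Input string: 'fdbht kwxw'
Operation: capitalize first letter of each word
Word transformations: 'fdbht'->'Fdbht', 'kwxw'->'Kwxw'
Result: Fdbht Kwxw


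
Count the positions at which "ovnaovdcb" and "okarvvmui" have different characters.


String 1: 'ovnaovdcb'
String 2: 'okarvvmui'
Compare each position: pos 0: 'o'=='o', pos 1: 'v'!='k', pos 2: 'n'!='a', pos 3: 'a'!='r', pos 4: 'o'!='v', pos 5: 'v'=='v', pos 6: 'd'!='m', pos 7: 'c'!='u', pos 8: 'b'!='i'
Differing positions: 7
Hamming distance: 7


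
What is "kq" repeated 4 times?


Input string: 'kq'
Operation: repeat 4 times
Concatenation: 'kq' + 'kq' + 'kq' + 'kq'
Result: kqkqkqkq


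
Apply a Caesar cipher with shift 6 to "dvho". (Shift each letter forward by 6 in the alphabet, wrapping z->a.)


Input: 'dvho', shift = 6
Operation: for each letter, (position + 6) mod 26
Mapping: 'd'(3+6=9)->'j', 'v'(21+6=27, 27 mod 26=1)->'b', 'h'(7+6=13)->'n', 'o'(14+6=20)->'u'
Result: jbnu


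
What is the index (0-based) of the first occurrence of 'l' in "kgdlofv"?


Input string: 'kgdlofv'
Target: 'l'
Scanning left to right: s[0]='k', s[1]='g', s[2]='d', s[3]='l'
First match at index: 3


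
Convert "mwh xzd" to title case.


Input string: 'mwh xzd'
Operation: capitalize first letter of each word
Word transformations: 'mwh'->'Mwh', 'xzd'->'Xzd'
Result: Mwh Xzd


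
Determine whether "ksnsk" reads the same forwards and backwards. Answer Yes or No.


Input string: 'ksnsk'
Reversed: 'ksnsk'
Compare pairs: s[0]='k' vs s[4]='k' (match), s[1]='s' vs s[3]='s' (match)
Palindrome: Yes


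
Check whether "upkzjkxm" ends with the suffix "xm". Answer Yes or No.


Input string: 'upkzjkxm'
Suffix to check: 'xm'
Last 2 characters of input: 'xm'
Match: True
Result: Yes


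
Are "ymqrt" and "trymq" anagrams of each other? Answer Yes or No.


String 1: 'ymqrt' -> sorted: 'mqrty'
String 2: 'trymq' -> sorted: 'mqrty'
Compare sorted forms: 'mqrty' == 'mqrty'
Anagram: Yes


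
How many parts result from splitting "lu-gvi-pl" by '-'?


Input string: 'lu-gvi-pl'
Delimiter: '-'
Split result: 'lu', 'gvi', 'pl'
Number of parts: 3


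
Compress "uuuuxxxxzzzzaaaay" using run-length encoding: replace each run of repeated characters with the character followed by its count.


Input: 'uuuuxxxxzzzzaaaay'
Operation: identify consecutive runs
Runs: 'uuuu' -> u4, 'xxxx' -> x4, 'zzzz' -> z4, 'aaaa' -> a4, 'y' -> y1
Encoded: u4x4z4a4y1


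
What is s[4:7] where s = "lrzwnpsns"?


Input string: 'lrzwnpsns'
Operation: slice [4:7]
Extract characters: s[4]='n', s[5]='p', s[6]='s'
Result: nps


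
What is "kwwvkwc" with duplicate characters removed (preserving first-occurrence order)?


Input: 'kwwvkwc'
Operation: keep first occurrence of each character
Scan: s[0]='k' new -> keep; s[1]='w' new -> keep; s[2]='w' seen -> skip; s[3]='v' new -> keep; s[4]='k' seen -> skip; s[5]='w' seen -> skip; s[6]='c' new -> keep
Result: kwvc


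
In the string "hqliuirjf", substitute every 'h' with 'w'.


Input string: 'hqliuirjf'
Operation: replace 'h' with 'w'
Positions of 'h': 0
After replacement: wqliuirjf


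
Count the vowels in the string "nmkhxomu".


Input string: 'nmkhxomu'
Operation: count vowels (a, e, i, o, u)
Scan: s[0]='n', s[1]='m', s[2]='k', s[3]='h', s[4]='x', s[5]='o' (vowel), s[6]='m', s[7]='u' (vowel)
Vowels found: 2
Result: 2


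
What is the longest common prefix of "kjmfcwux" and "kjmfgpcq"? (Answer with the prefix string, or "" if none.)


String 1: 'kjmfcwux'
String 2: 'kjmfgpcq'
Compare position by position:
pos 0: 'k' vs 'k' match
pos 1: 'j' vs 'j' match
pos 2: 'm' vs 'm' match
pos 3: 'f' vs 'f' match
pos 4: 'c' vs 'g' differ -> stop
Longest common prefix: "kjmf" (length 4)


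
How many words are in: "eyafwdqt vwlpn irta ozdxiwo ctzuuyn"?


Input string: 'eyafwdqt vwlpn irta ozdxiwo ctzuuyn'
Operation: split by spaces
Words found: 'eyafwdqt', 'vwlpn', 'irta', 'ozdxiwo', 'ctzuuyn'
Word count: 5


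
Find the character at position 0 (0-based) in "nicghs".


Input string: 'nicghs'
Operation: get character at index 0
Index mapping: s[0]='n'
Result: 'n'


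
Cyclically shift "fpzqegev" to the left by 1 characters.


Input: 'fpzqegev', shift = 1
Operation: split at index 1 and swap parts
Front part s[0:1] = 'f'
Back part s[1:] = 'pzqegev'
Rotated = back + front = 'pzqegev' + 'f'
Result: pzqegevf


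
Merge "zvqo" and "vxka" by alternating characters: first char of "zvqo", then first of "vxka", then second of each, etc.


String 1: 'zvqo'
String 2: 'vxka'
Operation: alternate characters
Pairs: 'z'+'v', 'v'+'x', 'q'+'k', 'o'+'a'
Result: zvvxqkoa


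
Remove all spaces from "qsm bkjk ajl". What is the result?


Input string: 'qsm bkjk ajl'
Operation: remove all spaces
Words: 'qsm', 'bkjk', 'ajl'
Join without spaces: qsmbkjkajl


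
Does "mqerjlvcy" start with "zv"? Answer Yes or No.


Input string: 'mqerjlvcy'
Prefix to check: 'zv'
First 2 characters of input: 'mq'
Match: False
Result: No


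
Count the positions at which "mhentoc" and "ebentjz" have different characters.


String 1: 'mhentoc'
String 2: 'ebentjz'
Compare each position: pos 0: 'm'!='e', pos 1: 'h'!='b', pos 2: 'e'=='e', pos 3: 'n'=='n', pos 4: 't'=='t', pos 5: 'o'!='j', pos 6: 'c'!='z'
Differing positions: 4
Hamming distance: 4


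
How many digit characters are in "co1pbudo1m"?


Input string: 'co1pbudo1m'
Operation: count digit characters (0-9)
Scan: 'c', 'o', '1'(digit), 'p', 'b', 'u', 'd', 'o', '1'(digit), 'm'
Digits found: 2
Result: 2


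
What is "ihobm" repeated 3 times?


Input string: 'ihobm'
Operation: repeat 3 times
Concatenation: 'ihobm' + 'ihobm' + 'ihobm'
Result: ihobmihobmihobm


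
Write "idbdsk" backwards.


Input string: 'idbdsk'
Operation: reverse character order
Original order: 'i' -> 'd' -> 'b' -> 'd' -> 's' -> 'k'
Reversed order: 'k' -> 's' -> 'd' -> 'b' -> 'd' -> 'i'
Result: ksdbdi


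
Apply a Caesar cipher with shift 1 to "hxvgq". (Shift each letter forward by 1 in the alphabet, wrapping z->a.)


Input: 'hxvgq', shift = 1
Operation: for each letter, (position + 1) mod 26
Mapping: 'h'(7+1=8)->'i', 'x'(23+1=24)->'y', 'v'(21+1=22)->'w', 'g'(6+1=7)->'h', 'q'(16+1=17)->'r'
Result: iywhr


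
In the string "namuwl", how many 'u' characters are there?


Input string: 'namuwl'
Target character: 'u'
Scan each position: s[3]='u'
Matches found at indices: 3
Total: 1


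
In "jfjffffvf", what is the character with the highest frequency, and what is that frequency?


Input: 'jfjffffvf'
Operation: tally each character
Counts: 'f':6, 'j':2, 'v':1
Maximum: 'f' appears 6 times


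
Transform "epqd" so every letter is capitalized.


Input string: 'epqd'
Operation: convert each letter to uppercase
Mapping: 'e'->'E', 'p'->'P', 'q'->'Q', 'd'->'D'
Result: EPQD


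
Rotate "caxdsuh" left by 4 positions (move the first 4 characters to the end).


Input: 'caxdsuh', shift = 4
Operation: split at index 4 and swap parts
Front part s[0:4] = 'caxd'
Back part s[4:] = 'suh'
Rotated = back + front = 'suh' + 'caxd'
Result: suhcaxd


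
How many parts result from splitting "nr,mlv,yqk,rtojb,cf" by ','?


Input string: 'nr,mlv,yqk,rtojb,cf'
Delimiter: ','
Split result: 'nr', 'mlv', 'yqk', 'rtojb', 'cf'
Number of parts: 5


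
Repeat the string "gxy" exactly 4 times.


Input string: 'gxy'
Operation: repeat 4 times
Concatenation: 'gxy' + 'gxy' + 'gxy' + 'gxy'
Result: gxygxygxygxy


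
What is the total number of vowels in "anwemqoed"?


Input string: 'anwemqoed'
Operation: count vowels (a, e, i, o, u)
Scan: s[0]='a' (vowel), s[1]='n', s[2]='w', s[3]='e' (vowel), s[4]='m', s[5]='q', s[6]='o' (vowel), s[7]='e' (vowel), s[8]='d'
Vowels found: 4
Result: 4


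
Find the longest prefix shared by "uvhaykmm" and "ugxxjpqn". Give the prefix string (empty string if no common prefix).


String 1: 'uvhaykmm'
String 2: 'ugxxjpqn'
Compare position by position:
pos 0: 'u' vs 'u' match
pos 1: 'v' vs 'g' differ -> stop
Longest common prefix: "u" (length 1)


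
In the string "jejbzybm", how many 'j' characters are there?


Input string: 'jejbzybm'
Target character: 'j'
Scan each position: s[0]='j', s[2]='j'
Matches found at indices: 0, 2
Total: 2


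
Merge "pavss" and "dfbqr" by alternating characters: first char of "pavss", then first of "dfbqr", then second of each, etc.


String 1: 'pavss'
String 2: 'dfbqr'
Operation: alternate characters
Pairs: 'p'+'d', 'a'+'f', 'v'+'b', 's'+'q', 's'+'r'
Result: pdafvbsqsr


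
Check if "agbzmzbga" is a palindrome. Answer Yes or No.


Input string: 'agbzmzbga'
Reversed: 'agbzmzbga'
Compare pairs: s[0]='a' vs s[8]='a' (match), s[1]='g' vs s[7]='g' (match), s[2]='b' vs s[6]='b' (match), s[3]='z' vs s[5]='z' (match)
Palindrome: Yes


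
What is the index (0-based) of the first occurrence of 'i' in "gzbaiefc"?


Input string: 'gzbaiefc'
Target: 'i'
Scanning left to right: s[0]='g', s[1]='z', s[2]='b', s[3]='a', s[4]='i'
First match at index: 4


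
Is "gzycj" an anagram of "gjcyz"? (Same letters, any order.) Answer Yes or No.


String 1: 'gjcyz' -> sorted: 'cgjyz'
String 2: 'gzycj' -> sorted: 'cgjyz'
Compare sorted forms: 'cgjyz' == 'cgjyz'
Anagram: Yes


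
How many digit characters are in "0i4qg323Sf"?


Input string: '0i4qg323Sf'
Operation: count digit characters (0-9)
Scan: '0'(digit), 'i', '4'(digit), 'q', 'g', '3'(digit), '2'(digit), '3'(digit), 'S', 'f'
Digits found: 5
Result: 5


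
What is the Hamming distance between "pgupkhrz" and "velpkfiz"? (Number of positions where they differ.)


String 1: 'pgupkhrz'
String 2: 'velpkfiz'
Compare each position: pos 0: 'p'!='v', pos 1: 'g'!='e', pos 2: 'u'!='l', pos 3: 'p'=='p', pos 4: 'k'=='k', pos 5: 'h'!='f', pos 6: 'r'!='i', pos 7: 'z'=='z'
Differing positions: 5
Hamming distance: 5


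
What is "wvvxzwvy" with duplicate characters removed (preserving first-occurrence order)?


Input: 'wvvxzwvy'
Operation: keep first occurrence of each character
Scan: s[0]='w' new -> keep; s[1]='v' new -> keep; s[2]='v' seen -> skip; s[3]='x' new -> keep; s[4]='z' new -> keep; s[5]='w' seen -> skip; s[6]='v' seen -> skip; s[7]='y' new -> keep
Result: wvxzy


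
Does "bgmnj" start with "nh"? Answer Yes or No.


Input string: 'bgmnj'
Prefix to check: 'nh'
First 2 characters of input: 'bg'
Match: False
Result: No


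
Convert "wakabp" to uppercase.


Input string: 'wakabp'
Operation: convert each letter to uppercase
Mapping: 'w'->'W', 'a'->'A', 'k'->'K', 'a'->'A', 'b'->'B', 'p'->'P'
Result: WAKABP


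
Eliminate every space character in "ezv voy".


Input string: 'ezv voy'
Operation: remove all spaces
Words: 'ezv', 'voy'
Join without spaces: ezvvoy


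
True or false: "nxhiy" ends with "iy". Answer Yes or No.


Input string: 'nxhiy'
Suffix to check: 'iy'
Last 2 characters of input: 'iy'
Match: True
Result: Yes


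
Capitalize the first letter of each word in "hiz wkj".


Input string: 'hiz wkj'
Operation: capitalize first letter of each word
Word transformations: 'hiz'->'Hiz', 'wkj'->'Wkj'
Result: Hiz Wkj


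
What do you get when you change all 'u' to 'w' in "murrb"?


Input string: 'murrb'
Operation: replace 'u' with 'w'
Positions of 'u': 1
After replacement: mwrrb


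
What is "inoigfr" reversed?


Input string: 'inoigfr'
Operation: reverse character order
Original order: 'i' -> 'n' -> 'o' -> 'i' -> 'g' -> 'f' -> 'r'
Reversed order: 'r' -> 'f' -> 'g' -> 'i' -> 'o' -> 'n' -> 'i'
Result: rfgioni


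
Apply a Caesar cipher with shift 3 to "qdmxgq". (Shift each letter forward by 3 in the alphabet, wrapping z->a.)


Input: 'qdmxgq', shift = 3
Operation: for each letter, (position + 3) mod 26
Mapping: 'q'(16+3=19)->'t', 'd'(3+3=6)->'g', 'm'(12+3=15)->'p', 'x'(23+3=26, 26 mod 26=0)->'a', 'g'(6+3=9)->'j', 'q'(16+3=19)->'t'
Result: tgpajt


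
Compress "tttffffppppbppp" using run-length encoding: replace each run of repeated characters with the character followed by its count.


Input: 'tttffffppppbppp'
Operation: identify consecutive runs
Runs: 'ttt' -> t3, 'ffff' -> f4, 'pppp' -> p4, 'b' -> b1, 'ppp' -> p3
Encoded: t3f4p4b1p3


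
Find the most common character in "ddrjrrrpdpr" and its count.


Input: 'ddrjrrrpdpr'
Operation: tally each character
Counts: 'd':3, 'j':1, 'p':2, 'r':5
Maximum: 'r' appears 5 times


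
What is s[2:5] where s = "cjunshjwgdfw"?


Input string: 'cjunshjwgdfw'
Operation: slice [2:5]
Extract characters: s[2]='u', s[3]='n', s[4]='s'
Result: uns


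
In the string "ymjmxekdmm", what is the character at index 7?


Input string: 'ymjmxekdmm'
Operation: get character at index 7
Index mapping: s[0]='y', s[1]='m', s[2]='j', s[3]='m', s[4]='x', s[5]='e', s[6]='k', s[7]='d'
Result: 'd'


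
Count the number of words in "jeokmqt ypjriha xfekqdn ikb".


Input string: 'jeokmqt ypjriha xfekqdn ikb'
Operation: split by spaces
Words found: 'jeokmqt', 'ypjriha', 'xfekqdn', 'ikb'
Word count: 4


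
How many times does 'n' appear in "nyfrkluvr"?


Input string: 'nyfrkluvr'
Target character: 'n'
Scan each position: s[0]='n'
Matches found at indices: 0
Total: 1


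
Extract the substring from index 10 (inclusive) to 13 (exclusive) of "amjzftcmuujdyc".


Input string: 'amjzftcmuujdyc'
Operation: slice [10:13]
Extract characters: s[10]='j', s[11]='d', s[12]='y'
Result: jdy


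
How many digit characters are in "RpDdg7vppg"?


Input string: 'RpDdg7vppg'
Operation: count digit characters (0-9)
Scan: 'R', 'p', 'D', 'd', 'g', '7'(digit), 'v', 'p', 'p', 'g'
Digits found: 1
Result: 1


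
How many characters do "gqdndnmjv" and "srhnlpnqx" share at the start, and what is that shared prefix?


String 1: 'gqdndnmjv'
String 2: 'srhnlpnqx'
Compare position by position:
pos 0: 'g' vs 's' differ -> stop
Longest common prefix: "" (length 0)


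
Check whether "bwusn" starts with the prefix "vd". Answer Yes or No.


Input string: 'bwusn'
Prefix to check: 'vd'
First 2 characters of input: 'bw'
Match: False
Result: No


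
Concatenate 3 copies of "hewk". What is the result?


Input string: 'hewk'
Operation: repeat 3 times
Concatenation: 'hewk' + 'hewk' + 'hewk'
Result: hewkhewkhewk


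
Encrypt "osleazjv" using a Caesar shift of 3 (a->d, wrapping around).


Input: 'osleazjv', shift = 3
Operation: for each letter, (position + 3) mod 26
Mapping: 'o'(14+3=17)->'r', 's'(18+3=21)->'v', 'l'(11+3=14)->'o', 'e'(4+3=7)->'h', 'a'(0+3=3)->'d', 'z'(25+3=28, 28 mod 26=2)->'c', 'j'(9+3=12)->'m', 'v'(21+3=24)->'y'
Result: rvohdcmy


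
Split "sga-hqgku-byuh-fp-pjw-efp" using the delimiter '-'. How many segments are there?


Input string: 'sga-hqgku-byuh-fp-pjw-efp'
Delimiter: '-'
Split result: 'sga', 'hqgku', 'byuh', 'fp', 'pjw', 'efp'
Number of parts: 6


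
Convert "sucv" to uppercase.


Input string: 'sucv'
Operation: convert each letter to uppercase
Mapping: 's'->'S', 'u'->'U', 'c'->'C', 'v'->'V'
Result: SUCV


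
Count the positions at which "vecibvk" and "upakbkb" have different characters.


String 1: 'vecibvk'
String 2: 'upakbkb'
Compare each position: pos 0: 'v'!='u', pos 1: 'e'!='p', pos 2: 'c'!='a', pos 3: 'i'!='k', pos 4: 'b'=='b', pos 5: 'v'!='k', pos 6: 'k'!='b'
Differing positions: 6
Hamming distance: 6


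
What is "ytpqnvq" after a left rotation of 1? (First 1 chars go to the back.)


Input: 'ytpqnvq', shift = 1
Operation: split at index 1 and swap parts
Front part s[0:1] = 'y'
Back part s[1:] = 'tpqnvq'
Rotated = back + front = 'tpqnvq' + 'y'
Result: tpqnvqy


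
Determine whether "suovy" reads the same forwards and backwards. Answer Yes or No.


Input string: 'suovy'
Reversed: 'yvous'
Compare pairs: s[0]='s' vs s[4]='y' (mismatch), s[1]='u' vs s[3]='v' (mismatch)
Palindrome: No


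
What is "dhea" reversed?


Input string: 'dhea'
Operation: reverse character order
Original order: 'd' -> 'h' -> 'e' -> 'a'
Reversed order: 'a' -> 'e' -> 'h' -> 'd'
Result: aehd


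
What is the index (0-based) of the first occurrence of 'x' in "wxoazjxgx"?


Input string: 'wxoazjxgx'
Target: 'x'
Scanning left to right: s[0]='w', s[1]='x'
First match at index: 1


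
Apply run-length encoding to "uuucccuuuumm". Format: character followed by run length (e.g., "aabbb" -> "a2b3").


Input: 'uuucccuuuumm'
Operation: identify consecutive runs
Runs: 'uuu' -> u3, 'ccc' -> c3, 'uuuu' -> u4, 'mm' -> m2
Encoded: u3c3u4m2


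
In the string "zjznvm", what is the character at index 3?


Input string: 'zjznvm'
Operation: get character at index 3
Index mapping: s[0]='z', s[1]='j', s[2]='z', s[3]='n'
Result: 'n'


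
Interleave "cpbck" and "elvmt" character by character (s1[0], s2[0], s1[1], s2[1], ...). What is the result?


String 1: 'cpbck'
String 2: 'elvmt'
Operation: alternate characters
Pairs: 'c'+'e', 'p'+'l', 'b'+'v', 'c'+'m', 'k'+'t'
Result: ceplbvcmkt


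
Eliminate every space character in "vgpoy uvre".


Input string: 'vgpoy uvre'
Operation: remove all spaces
Words: 'vgpoy', 'uvre'
Join without spaces: vgpoyuvre


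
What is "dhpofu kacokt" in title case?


Input string: 'dhpofu kacokt'
Operation: capitalize first letter of each word
Word transformations: 'dhpofu'->'Dhpofu', 'kacokt'->'Kacokt'
Result: Dhpofu Kacokt


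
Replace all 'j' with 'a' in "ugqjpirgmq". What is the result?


Input string: 'ugqjpirgmq'
Operation: replace 'j' with 'a'
Positions of 'j': 3
After replacement: ugqapirgmq


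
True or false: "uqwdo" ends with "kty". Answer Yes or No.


Input string: 'uqwdo'
Suffix to check: 'kty'
Last 3 characters of input: 'wdo'
Match: False
Result: No


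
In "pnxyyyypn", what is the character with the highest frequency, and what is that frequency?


Input: 'pnxyyyypn'
Operation: tally each character
Counts: 'n':2, 'p':2, 'x':1, 'y':4
Maximum: 'y' appears 4 times


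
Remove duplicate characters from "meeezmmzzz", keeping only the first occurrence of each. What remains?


Input: 'meeezmmzzz'
Operation: keep first occurrence of each character
Scan: s[0]='m' new -> keep; s[1]='e' new -> keep; s[2]='e' seen -> skip; s[3]='e' seen -> skip; s[4]='z' new -> keep; s[5]='m' seen -> skip; s[6]='m' seen -> skip; s[7]='z' seen -> skip; s[8]='z' seen -> skip; s[9]='z' seen -> skip
Result: mez
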